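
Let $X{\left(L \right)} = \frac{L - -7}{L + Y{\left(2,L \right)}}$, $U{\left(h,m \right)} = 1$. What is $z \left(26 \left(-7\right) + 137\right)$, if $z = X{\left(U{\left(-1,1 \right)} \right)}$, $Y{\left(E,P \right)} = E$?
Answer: $-120$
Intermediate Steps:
$X{\left(L \right)} = \frac{7 + L}{2 + L}$ ($X{\left(L \right)} = \frac{L - -7}{L + 2} = \frac{L + 7}{2 + L} = \frac{7 + L}{2 + L}$)
$z = \frac{8}{3}$ ($z = \frac{7 + 1}{2 + 1} = \frac{1}{3} \cdot 8 = \frac{8}{3} \approx 2.6667$)
$z \left(26 \left(-7\right) + 137\right) = \frac{8 \left(26 \left(-7\right) + 137\right)}{3} = \frac{8 \left(-182 + 137\right)}{3} = \frac{8}{3} \left(-45\right) = -120$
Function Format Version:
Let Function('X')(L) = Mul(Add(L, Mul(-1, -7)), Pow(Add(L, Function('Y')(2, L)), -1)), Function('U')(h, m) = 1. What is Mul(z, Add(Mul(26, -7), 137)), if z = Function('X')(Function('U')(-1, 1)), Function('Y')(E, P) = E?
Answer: -120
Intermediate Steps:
Function('X')(L) = Mul(Pow(Add(2, L), -1), Add(7, L)) (Function('X')(L) = Mul(Add(L, Mul(-1, -7)), Pow(Add(L, 2), -1)) = Mul(Add(L, 7), Pow(Add(2, L), -1)) = Mul(Add(7, L), Pow(Add(2, L), -1)) = Mul(Pow(Add(2, L), -1), Add(7, L)))
z = Rational(8, 3) (z = Mul(Pow(Add(2, 1), -1), Add(7, 1)) = Mul(Pow(3, -1), 8) = Mul(Rational(1, 3), 8) = Rational(8, 3) ≈ 2.6667)
Mul(z, Add(Mul(26, -7), 137)) = Mul(Rational(8, 3), Add(Mul(26, -7), 137)) = Mul(Rational(8, 3), Add(-182, 137)) = Mul(Rational(8, 3), -45) = -120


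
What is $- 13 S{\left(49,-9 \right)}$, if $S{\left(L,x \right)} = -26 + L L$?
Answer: $-30875$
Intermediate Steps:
$S{\left(L,x \right)} = -26 + L^{2}$
$- 13 S{\left(49,-9 \right)} = - 13 \left(-26 + 49^{2}\right) = - 13 \left(-26 + 2401\right) = \left(-13\right) 2375 = -30875$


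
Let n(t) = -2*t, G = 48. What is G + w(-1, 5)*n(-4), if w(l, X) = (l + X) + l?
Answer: 72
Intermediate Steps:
w(l, X) = X + 2*l (w(l, X) = (X + l) + l = X + 2*l)
G + w(-1, 5)*n(-4) = 48 + (5 + 2*(-1))*(-2*(-4)) = 48 + (5 - 2)*8 = 48 + 3*8 = 48 + 24 = 72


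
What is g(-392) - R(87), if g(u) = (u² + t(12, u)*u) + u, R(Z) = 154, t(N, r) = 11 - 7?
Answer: 151550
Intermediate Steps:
t(N, r) = 4
g(u) = u² + 5*u (g(u) = (u² + 4*u) + u = u² + 5*u)
g(-392) - R(87) = -392*(5 - 392) - 1*154 = -392*(-387) - 154 = 151704 - 154 = 151550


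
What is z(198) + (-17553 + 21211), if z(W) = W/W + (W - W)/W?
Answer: 3659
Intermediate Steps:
z(W) = 1 (z(W) = 1 + 0/W = 1 + 0 = 1)
z(198) + (-17553 + 21211) = 1 + (-17553 + 21211) = 1 + 3658 = 3659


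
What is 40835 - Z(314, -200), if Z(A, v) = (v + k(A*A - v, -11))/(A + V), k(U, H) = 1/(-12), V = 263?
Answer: 282743941/6924 ≈ 40835.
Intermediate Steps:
k(U, H) = -1/12
Z(A, v) = (-1/12 + v)/(263 + A) (Z(A, v) = (v - 1/12)/(A + 263) = (-1/12 + v)/(263 + A))
40835 - Z(314, -200) = 40835 - (-1/12 - 200)/(263 + 314) = 40835 - (-2401)/(577*12) = 40835 - 1*(-2401/6924) = 40835 + 2401/6924 = 282743941/6924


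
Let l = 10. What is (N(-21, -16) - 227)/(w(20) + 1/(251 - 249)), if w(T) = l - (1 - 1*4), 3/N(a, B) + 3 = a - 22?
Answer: -10445/621 ≈ -16.820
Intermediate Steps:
N(a, B) = 3/(-25 + a) (N(a, B) = 3/(-3 + (a - 22)) = 3/(-3 + (-22 + a)) = 3/(-25 + a))
w(T) = 13 (w(T) = 10 - (1 - 1*4) = 10 - (1 - 4) = 10 - 1*(-3) = 10 + 3 = 13)
(N(-21, -16) - 227)/(w(20) + 1/(251 - 249)) = (3/(-25 - 21) - 227)/(13 + 1/(251 - 249)) = (3/(-46) - 227)/(13 + 1/2) = (3*(-1/46) - 227)/(13 + ½) = (-3/46 - 227)/(27/2) = -10445/46*2/27 = -10445/621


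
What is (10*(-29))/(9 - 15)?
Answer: 145/3 ≈ 48.333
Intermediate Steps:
(10*(-29))/(9 - 15) = -290/(-6) = -290*(-⅙) = 145/3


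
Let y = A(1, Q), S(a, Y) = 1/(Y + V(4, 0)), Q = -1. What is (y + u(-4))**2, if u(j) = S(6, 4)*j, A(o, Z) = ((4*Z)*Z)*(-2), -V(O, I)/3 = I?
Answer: 81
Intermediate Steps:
V(O, I) = -3*I
A(o, Z) = -8*Z**2 (A(o, Z) = (4*Z**2)*(-2) = -8*Z**2)
S(a, Y) = 1/Y (S(a, Y) = 1/(Y - 3*0) = 1/(Y + 0) = 1/Y)
y = -8 (y = -8*(-1)**2 = -8*1 = -8)
u(j) = j/4
(y + u(-4))**2 = (-8 + (1/4)*(-4))**2 = (-8 - 1)**2 = (-9)**2 = 81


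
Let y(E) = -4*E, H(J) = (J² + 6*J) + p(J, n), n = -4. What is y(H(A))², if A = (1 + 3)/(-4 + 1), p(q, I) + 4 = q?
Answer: 173056/81 ≈ 2136.5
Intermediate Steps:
p(q, I) = -4 + q
A = -4/3 (A = 4/(-3) = 4*(-⅓) = -4/3 ≈ -1.3333)
H(J) = -4 + J² + 7*J (H(J) = (J² + 6*J) + (-4 + J) = -4 + J² + 7*J)
y(H(A))² = (-4*(-4 + (-4/3)² + 7*(-4/3)))² = (-4*(-4 + 16/9 - 28/3))² = (-4*(-104/9))² = (416/9)² = 173056/81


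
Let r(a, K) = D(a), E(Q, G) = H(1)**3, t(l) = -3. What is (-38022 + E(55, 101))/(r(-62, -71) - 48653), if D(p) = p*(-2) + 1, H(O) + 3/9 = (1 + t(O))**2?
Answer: 1025263/1310256 ≈ 0.78249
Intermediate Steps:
H(O) = 11/3 (H(O) = -1/3 + (1 - 3)**2 = -1/3 + (-2)**2 = -1/3 + 4 = 11/3)
D(p) = 1 - 2*p (D(p) = -2*p + 1 = 1 - 2*p)
E(Q, G) = 1331/27 (E(Q, G) = (11/3)**3 = 1331/27)
r(a, K) = 1 - 2*a
(-38022 + E(55, 101))/(r(-62, -71) - 48653) = (-38022 + 1331/27)/((1 - 2*(-62)) - 48653) = -1025263/(27*((1 + 124) - 48653)) = -1025263/(27*(125 - 48653)) = -1025263/27/(-48528) = -1025263/27*(-1/48528) = 1025263/1310256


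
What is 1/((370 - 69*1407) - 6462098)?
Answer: -1/6558811 ≈ -1.5247e-7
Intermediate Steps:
1/((370 - 69*1407) - 6462098) = 1/((370 - 97083) - 6462098) = 1/(-96713 - 6462098) = 1/(-6558811) = -1/6558811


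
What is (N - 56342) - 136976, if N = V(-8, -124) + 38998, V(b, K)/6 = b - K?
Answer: -153624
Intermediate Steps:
V(b, K) = -6*K + 6*b (V(b, K) = 6*(b - K) = -6*K + 6*b)
N = 39694 (N = (-6*(-124) + 6*(-8)) + 38998 = (744 - 48) + 38998 = 696 + 38998 = 39694)
(N - 56342) - 136976 = (39694 - 56342) - 136976 = -16648 - 136976 = -153624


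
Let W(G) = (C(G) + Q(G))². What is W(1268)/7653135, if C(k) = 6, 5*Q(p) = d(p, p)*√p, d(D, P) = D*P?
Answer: 3277904282990468/191328375 + 12862592*√317/12755225 ≈ 1.7132e+7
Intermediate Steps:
Q(p) = p^(5/2)/5 (Q(p) = ((p*p)*√p)/5 = (p²*√p)/5 = p^(5/2)/5)
W(G) = (6 + G^(5/2)/5)²
W(1268)/7653135 = ((30 + 1268^(5/2))²/25)/7653135 = ((30 + 3215648*√317)²/25)*(1/7653135) = (30 + 3215648*√317)²/191328375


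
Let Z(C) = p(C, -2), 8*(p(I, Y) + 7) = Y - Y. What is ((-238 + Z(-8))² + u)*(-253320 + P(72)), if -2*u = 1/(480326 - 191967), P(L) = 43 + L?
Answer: -8765323568176545/576718 ≈ -1.5199e+10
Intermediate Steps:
p(I, Y) = -7 (p(I, Y) = -7 + (Y - Y)/8 = -7 + (⅛)*0 = -7 + 0 = -7)
Z(C) = -7
u = -1/576718 (u = -1/(2*(480326 - 191967)) = -½/288359 = -½*1/288359 = -1/576718 ≈ -1.7339e-6)
((-238 + Z(-8))² + u)*(-253320 + P(72)) = ((-238 - 7)² - 1/576718)*(-253320 + (43 + 72)) = ((-245)² - 1/576718)*(-253320 + 115) = (60025 - 1/576718)*(-253205) = (34617497949/576718)*(-253205) = -8765323568176545/576718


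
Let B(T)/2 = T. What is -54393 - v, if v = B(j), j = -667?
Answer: -53059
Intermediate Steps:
B(T) = 2*T
v = -1334 (v = 2*(-667) = -1334)
-54393 - v = -54393 - 1*(-1334) = -54393 + 1334 = -53059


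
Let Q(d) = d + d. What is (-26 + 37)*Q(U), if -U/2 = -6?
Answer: 264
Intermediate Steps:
U = 12 (U = -2*(-6) = 12)
Q(d) = 2*d
(-26 + 37)*Q(U) = (-26 + 37)*(2*12) = 11*24 = 264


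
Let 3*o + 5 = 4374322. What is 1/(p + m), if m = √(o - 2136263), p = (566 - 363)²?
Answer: 123627/5096579515 - 2*I*√1525854/5096579515 ≈ 2.4257e-5 - 4.8474e-7*I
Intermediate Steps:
o = 4374317/3 (o = -5/3 + (⅓)*4374322 = -5/3 + 4374322/3 = 4374317/3 ≈ 1.4581e+6)
p = 41209 (p = 203² = 41209)
m = 2*I*√1525854/3 (m = √(4374317/3 - 2136263) = √(-2034472/3) = 2*I*√1525854/3 ≈ 823.5*I)
1/(p + m) = 1/(41209 + 2*I*√1525854/3)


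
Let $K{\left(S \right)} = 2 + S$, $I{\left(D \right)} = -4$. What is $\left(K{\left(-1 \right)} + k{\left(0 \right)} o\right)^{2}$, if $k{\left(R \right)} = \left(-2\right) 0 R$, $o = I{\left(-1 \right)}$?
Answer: $1$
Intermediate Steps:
$o = -4$
$k{\left(R \right)} = 0$ ($k{\left(R \right)} = 0 R = 0$)
$\left(K{\left(-1 \right)} + k{\left(0 \right)} o\right)^{2} = \left(\left(2 - 1\right) + 0 \left(-4\right)\right)^{2} = \left(1 + 0\right)^{2} = 1^{2} = 1$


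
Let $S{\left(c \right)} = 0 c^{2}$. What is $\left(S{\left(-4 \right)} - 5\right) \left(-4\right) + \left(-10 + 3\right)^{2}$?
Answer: $69$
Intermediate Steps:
$S{\left(c \right)} = 0$
$\left(S{\left(-4 \right)} - 5\right) \left(-4\right) + \left(-10 + 3\right)^{2} = \left(0 - 5\right) \left(-4\right) + \left(-10 + 3\right)^{2} = \left(-5\right) \left(-4\right) + \left(-7\right)^{2} = 20 + 49 = 69$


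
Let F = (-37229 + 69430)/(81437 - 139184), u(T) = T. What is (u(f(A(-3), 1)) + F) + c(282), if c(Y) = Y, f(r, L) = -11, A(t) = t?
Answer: 15617236/57747 ≈ 270.44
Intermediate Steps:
F = -32201/57747 (F = 32201/(-57747) = 32201*(-1/57747) = -32201/57747 ≈ -0.55762)
(u(f(A(-3), 1)) + F) + c(282) = (-11 - 32201/57747) + 282 = -667418/57747 + 282 = 15617236/57747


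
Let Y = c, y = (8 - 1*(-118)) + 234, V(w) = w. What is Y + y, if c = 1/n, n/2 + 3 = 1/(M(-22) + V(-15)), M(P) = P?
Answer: 80603/224 ≈ 359.83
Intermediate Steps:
n = -224/37 (n = -6 + 2/(-22 - 15) = -6 + 2/(-37) = -6 + 2*(-1/37) = -6 - 2/37 = -224/37 ≈ -6.0541)
y = 360 (y = (8 + 118) + 234 = 126 + 234 = 360)
c = -37/224 (c = 1/(-224/37) = -37/224 ≈ -0.16518)
Y = -37/224 ≈ -0.16518
Y + y = -37/224 + 360 = 80603/224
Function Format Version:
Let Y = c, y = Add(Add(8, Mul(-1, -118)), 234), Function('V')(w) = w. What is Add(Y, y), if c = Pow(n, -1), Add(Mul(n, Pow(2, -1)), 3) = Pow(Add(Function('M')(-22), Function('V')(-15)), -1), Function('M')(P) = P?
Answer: Rational(80603, 224) ≈ 359.83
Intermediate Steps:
n = Rational(-224, 37) (n = Add(-6, Mul(2, Pow(Add(-22, -15), -1))) = Add(-6, Mul(2, Pow(-37, -1))) = Add(-6, Mul(2, Rational(-1, 37))) = Add(-6, Rational(-2, 37)) = Rational(-224, 37) ≈ -6.0541)
y = 360 (y = Add(Add(8, 118), 234) = Add(126, 234) = 360)
c = Rational(-37, 224) (c = Pow(Rational(-224, 37), -1) = Rational(-37, 224) ≈ -0.16518)
Y = Rational(-37, 224) ≈ -0.16518
Add(Y, y) = Add(Rational(-37, 224), 360) = Rational(80603, 224)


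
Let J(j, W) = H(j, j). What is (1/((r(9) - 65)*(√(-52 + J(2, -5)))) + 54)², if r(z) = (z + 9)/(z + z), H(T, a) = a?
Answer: (34560 + I*√2)²/409600 ≈ 2916.0 + 0.23865*I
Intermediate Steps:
J(j, W) = j
r(z) = (9 + z)/(2*z) (r(z) = (9 + z)/((2*z)) = (9 + z)*(1/(2*z)) = (9 + z)/(2*z))
(1/((r(9) - 65)*(√(-52 + J(2, -5)))) + 54)² = (1/(((½)*(9 + 9)/9 - 65)*(√(-52 + 2))) + 54)² = (1/(((½)*(⅑)*18 - 65)*(√(-50))) + 54)² = (1/((1 - 65)*((5*I*√2))) + 54)² = ((-I*√2/10)/(-64) + 54)² = (-(-1)*I*√2/640 + 54)² = (I*√2/640 + 54)² = (54 + I*√2/640)²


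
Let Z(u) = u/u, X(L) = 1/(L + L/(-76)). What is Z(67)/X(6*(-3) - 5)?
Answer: -1725/76 ≈ -22.697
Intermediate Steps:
X(L) = 76/(75*L) (X(L) = 1/(L + L*(-1/76)) = 1/(L - L/76) = 1/(75*L/76) = 76/(75*L))
Z(u) = 1
Z(67)/X(6*(-3) - 5) = 1/(76/(75*(6*(-3) - 5))) = 1/(76/(75*(-18 - 5))) = 1/((76/75)/(-23)) = 1/((76/75)*(-1/23)) = 1/(-76/1725) = 1*(-1725/76) = -1725/76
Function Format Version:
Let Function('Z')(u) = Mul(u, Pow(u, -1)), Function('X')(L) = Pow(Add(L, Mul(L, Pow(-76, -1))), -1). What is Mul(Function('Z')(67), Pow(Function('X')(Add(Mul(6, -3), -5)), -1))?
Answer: Rational(-1725, 76) ≈ -22.697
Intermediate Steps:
Function('X')(L) = Mul(Rational(76, 75), Pow(L, -1)) (Function('X')(L) = Pow(Add(L, Mul(L, Rational(-1, 76))), -1) = Pow(Add(L, Mul(Rational(-1, 76), L)), -1) = Pow(Mul(Rational(75, 76), L), -1) = Mul(Rational(76, 75), Pow(L, -1)))
Function('Z')(u) = 1
Mul(Function('Z')(67), Pow(Function('X')(Add(Mul(6, -3), -5)), -1)) = Mul(1, Pow(Mul(Rational(76, 75), Pow(Add(Mul(6, -3), -5), -1)), -1)) = Mul(1, Pow(Mul(Rational(76, 75), Pow(Add(-18, -5), -1)), -1)) = Mul(1, Pow(Mul(Rational(76, 75), Pow(-23, -1)), -1)) = Mul(1, Pow(Mul(Rational(76, 75), Rational(-1, 23)), -1)) = Mul(1, Pow(Rational(-76, 1725), -1)) = Mul(1, Rational(-1725, 76)) = Rational(-1725, 76)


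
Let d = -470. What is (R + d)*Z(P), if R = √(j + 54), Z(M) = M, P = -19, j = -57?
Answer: 8930 - 19*I*√3 ≈ 8930.0 - 32.909*I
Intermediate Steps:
R = I*√3 (R = √(-57 + 54) = √(-3) = I*√3 ≈ 1.732*I)
(R + d)*Z(P) = (I*√3 - 470)*(-19) = (-470 + I*√3)*(-19) = 8930 - 19*I*√3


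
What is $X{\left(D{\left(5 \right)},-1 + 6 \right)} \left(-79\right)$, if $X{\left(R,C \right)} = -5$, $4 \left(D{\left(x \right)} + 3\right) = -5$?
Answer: $395$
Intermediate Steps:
$D{\left(x \right)} = - \frac{17}{4}$ ($D{\left(x \right)} = -3 + \frac{1}{4} \left(-5\right) = -3 - \frac{5}{4} = - \frac{17}{4}$)
$X{\left(D{\left(5 \right)},-1 + 6 \right)} \left(-79\right) = \left(-5\right) \left(-79\right) = 395$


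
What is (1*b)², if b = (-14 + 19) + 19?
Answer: 576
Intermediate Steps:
b = 24 (b = 5 + 19 = 24)
(1*b)² = (1*24)² = 24² = 576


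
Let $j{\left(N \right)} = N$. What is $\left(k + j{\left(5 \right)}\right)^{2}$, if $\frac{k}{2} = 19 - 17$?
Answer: $81$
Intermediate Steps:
$k = 4$ ($k = 2 \left(19 - 17\right) = 2 \cdot 2 = 4$)
$\left(k + j{\left(5 \right)}\right)^{2} = \left(4 + 5\right)^{2} = 9^{2} = 81$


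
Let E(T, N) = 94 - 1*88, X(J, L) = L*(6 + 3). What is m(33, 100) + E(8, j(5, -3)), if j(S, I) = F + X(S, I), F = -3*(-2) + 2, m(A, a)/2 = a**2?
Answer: 20006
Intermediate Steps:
m(A, a) = 2*a**2
F = 8 (F = 6 + 2 = 8)
X(J, L) = 9*L (X(J, L) = L*9 = 9*L)
j(S, I) = 8 + 9*I
E(T, N) = 6 (E(T, N) = 94 - 88 = 6)
m(33, 100) + E(8, j(5, -3)) = 2*100**2 + 6 = 2*10000 + 6 = 20000 + 6 = 20006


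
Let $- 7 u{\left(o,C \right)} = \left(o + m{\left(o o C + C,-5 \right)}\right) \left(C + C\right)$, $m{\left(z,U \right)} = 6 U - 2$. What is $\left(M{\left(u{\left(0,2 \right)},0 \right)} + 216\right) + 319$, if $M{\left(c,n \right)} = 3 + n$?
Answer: $538$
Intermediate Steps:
$m{\left(z,U \right)} = -2 + 6 U$
$u{\left(o,C \right)} = - \frac{2 C \left(-32 + o\right)}{7}$ ($u{\left(o,C \right)} = - \frac{\left(o + \left(-2 + 6 \left(-5\right)\right)\right) \left(C + C\right)}{7} = - \frac{\left(o - 32\right) 2 C}{7} = - \frac{\left(-32 + o\right) 2 C}{7} = - \frac{2 C \left(-32 + o\right)}{7}$)
$\left(M{\left(u{\left(0,2 \right)},0 \right)} + 216\right) + 319 = \left(\left(3 + 0\right) + 216\right) + 319 = \left(3 + 216\right) + 319 = 219 + 319 = 538$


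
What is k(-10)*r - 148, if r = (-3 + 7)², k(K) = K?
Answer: -308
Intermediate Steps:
r = 16 (r = 4² = 16)
k(-10)*r - 148 = -10*16 - 148 = -160 - 148 = -308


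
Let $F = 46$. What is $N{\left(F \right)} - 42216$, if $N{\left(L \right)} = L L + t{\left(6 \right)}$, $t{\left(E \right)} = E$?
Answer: $-40094$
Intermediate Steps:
$N{\left(L \right)} = 6 + L^{2}$ ($N{\left(L \right)} = L L + 6 = L^{2} + 6 = 6 + L^{2}$)
$N{\left(F \right)} - 42216 = \left(6 + 46^{2}\right) - 42216 = \left(6 + 2116\right) - 42216 = 2122 - 42216 = -40094$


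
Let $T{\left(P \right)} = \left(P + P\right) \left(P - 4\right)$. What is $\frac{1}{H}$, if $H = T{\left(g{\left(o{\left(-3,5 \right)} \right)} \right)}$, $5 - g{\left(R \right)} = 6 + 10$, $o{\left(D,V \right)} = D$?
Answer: $\frac{1}{330} \approx 0.0030303$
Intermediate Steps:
$g{\left(R \right)} = -11$ ($g{\left(R \right)} = 5 - \left(6 + 10\right) = 5 - 16 = -11$)
$T{\left(P \right)} = 2 P \left(-4 + P\right)$
$H = 330$ ($H = 2 \left(-11\right) \left(-4 - 11\right) = 2 \left(-11\right) \left(-15\right) = 330$)
$\frac{1}{H} = \frac{1}{330}$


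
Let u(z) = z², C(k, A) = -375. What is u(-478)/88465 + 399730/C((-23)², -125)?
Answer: -1411057318/1326975 ≈ -1063.4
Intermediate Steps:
u(-478)/88465 + 399730/C((-23)², -125) = (-478)²/88465 + 399730/(-375) = 228484*(1/88465) + 399730*(-1/375) = 228484/88465 - 79946/75 = -1411057318/1326975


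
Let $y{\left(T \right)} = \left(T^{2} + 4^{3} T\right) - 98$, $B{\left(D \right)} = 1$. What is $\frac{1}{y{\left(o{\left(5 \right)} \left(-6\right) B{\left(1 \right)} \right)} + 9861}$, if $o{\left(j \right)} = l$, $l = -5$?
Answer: $\frac{1}{12583} \approx 7.9472 \cdot 10^{-5}$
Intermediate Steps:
$o{\left(j \right)} = -5$
$y{\left(T \right)} = -98 + T^{2} + 64 T$ ($y{\left(T \right)} = \left(T^{2} + 64 T\right) - 98 = -98 + T^{2} + 64 T$)
$\frac{1}{y{\left(o{\left(5 \right)} \left(-6\right) B{\left(1 \right)} \right)} + 9861} = \frac{1}{\left(-98 + \left(\left(-5\right) \left(-6\right) 1\right)^{2} + 64 \left(-5\right) \left(-6\right) 1\right) + 9861} = \frac{1}{\left(-98 + \left(30 \cdot 1\right)^{2} + 64 \cdot 30 \cdot 1\right) + 9861} = \frac{1}{\left(-98 + 30^{2} + 64 \cdot 30\right) + 9861} = \frac{1}{\left(-98 + 900 + 1920\right) + 9861} = \frac{1}{2722 + 9861} = \frac{1}{12583}$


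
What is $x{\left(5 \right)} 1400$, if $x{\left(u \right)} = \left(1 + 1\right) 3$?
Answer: $8400$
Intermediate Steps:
$x{\left(u \right)} = 6$ ($x{\left(u \right)} = 2 \cdot 3 = 6$)
$x{\left(5 \right)} 1400 = 6 \cdot 1400 = 8400$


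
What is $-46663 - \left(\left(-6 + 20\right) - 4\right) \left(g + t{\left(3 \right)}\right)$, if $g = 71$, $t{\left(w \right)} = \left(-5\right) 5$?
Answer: $-47123$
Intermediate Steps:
$t{\left(w \right)} = -25$
$-46663 - \left(\left(-6 + 20\right) - 4\right) \left(g + t{\left(3 \right)}\right) = -46663 - \left(\left(-6 + 20\right) - 4\right) \left(71 - 25\right) = -46663 - \left(14 - 4\right) 46 = -46663 - 10 \cdot 46 = -46663 - 460 = -47123$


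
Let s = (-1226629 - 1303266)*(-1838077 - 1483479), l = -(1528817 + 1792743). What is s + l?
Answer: 8403184595060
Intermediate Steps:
l = -3321560 (l = -1*3321560 = -3321560)
s = 8403187916620 (s = -2529895*(-3321556) = 8403187916620)
s + l = 8403187916620 - 3321560 = 8403184595060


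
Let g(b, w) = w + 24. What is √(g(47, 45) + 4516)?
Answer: √4585 ≈ 67.713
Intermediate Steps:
g(b, w) = 24 + w
√(g(47, 45) + 4516) = √((24 + 45) + 4516) = √(69 + 4516) = √4585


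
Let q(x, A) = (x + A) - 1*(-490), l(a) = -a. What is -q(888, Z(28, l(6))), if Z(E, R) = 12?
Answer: -1390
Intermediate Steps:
q(x, A) = 490 + A + x (q(x, A) = (A + x) + 490 = 490 + A + x)
-q(888, Z(28, l(6))) = -(490 + 12 + 888) = -1*1390 = -1390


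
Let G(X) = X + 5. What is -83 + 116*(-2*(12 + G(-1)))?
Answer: -3795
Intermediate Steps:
G(X) = 5 + X
-83 + 116*(-2*(12 + G(-1))) = -83 + 116*(-2*(12 + (5 - 1))) = -83 + 116*(-2*(12 + 4)) = -83 + 116*(-2*16) = -83 + 116*(-32) = -83 - 3712 = -3795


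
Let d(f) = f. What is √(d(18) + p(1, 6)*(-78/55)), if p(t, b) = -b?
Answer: 27*√110/55 ≈ 5.1487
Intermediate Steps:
√(d(18) + p(1, 6)*(-78/55)) = √(18 + (-1*6)*(-78/55)) = √(18 - (-468)/55) = √(18 - 6*(-78/55)) = √(18 + 468/55) = √(1458/55) = 27*√110/55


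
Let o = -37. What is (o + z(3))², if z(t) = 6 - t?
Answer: 1156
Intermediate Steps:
(o + z(3))² = (-37 + (6 - 1*3))² = (-37 + (6 - 3))² = (-37 + 3)² = (-34)² = 1156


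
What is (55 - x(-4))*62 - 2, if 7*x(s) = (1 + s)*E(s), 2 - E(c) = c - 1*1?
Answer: 3594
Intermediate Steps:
E(c) = 3 - c (E(c) = 2 - (c - 1*1) = 2 - (c - 1) = 2 - (-1 + c) = 2 + (1 - c) = 3 - c)
x(s) = (1 + s)*(3 - s)/7 (x(s) = ((1 + s)*(3 - s))/7 = (1 + s)*(3 - s)/7)
(55 - x(-4))*62 - 2 = (55 - (-1)*(1 - 4)*(-3 - 4)/7)*62 - 2 = (55 - (-1)*(-3)*(-7)/7)*62 - 2 = (55 - 1*(-3))*62 - 2 = (55 + 3)*62 - 2 = 58*62 - 2 = 3596 - 2 = 3594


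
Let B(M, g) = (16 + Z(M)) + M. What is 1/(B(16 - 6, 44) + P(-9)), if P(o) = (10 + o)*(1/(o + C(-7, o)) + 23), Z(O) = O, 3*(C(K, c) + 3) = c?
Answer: 15/884 ≈ 0.016968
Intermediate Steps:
C(K, c) = -3 + c/3
B(M, g) = 16 + 2*M (B(M, g) = (16 + M) + M = 16 + 2*M)
P(o) = (10 + o)*(23 + 1/(-3 + 4*o/3)) (P(o) = (10 + o)*(1/(o + (-3 + o/3)) + 23) = (10 + o)*(1/(-3 + 4*o/3) + 23) = (10 + o)*(23 + 1/(-3 + 4*o/3)))
1/(B(16 - 6, 44) + P(-9)) = 1/((16 + 2*(16 - 6)) + 4*(-510 + 23*(-9)² + 179*(-9))/(-9 + 4*(-9))) = 1/((16 + 2*10) + 4*(-510 + 23*81 - 1611)/(-9 - 36)) = 1/((16 + 20) + 4*(-510 + 1863 - 1611)/(-45)) = 1/(36 + 4*(-1/45)*(-258)) = 1/(36 + 344/15) = 1/(884/15) = 15/884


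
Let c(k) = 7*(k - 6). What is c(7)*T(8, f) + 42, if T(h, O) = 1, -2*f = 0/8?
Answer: 49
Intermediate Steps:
f = 0 (f = -0/8 = -½*0 = 0)
c(k) = -42 + 7*k (c(k) = 7*(-6 + k) = -42 + 7*k)
c(7)*T(8, f) + 42 = (-42 + 7*7)*1 + 42 = (-42 + 49)*1 + 42 = 7*1 + 42 = 7 + 42 = 49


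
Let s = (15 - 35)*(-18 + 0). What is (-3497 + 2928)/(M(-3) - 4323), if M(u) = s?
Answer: 569/3963 ≈ 0.14358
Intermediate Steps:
s = 360 (s = -20*(-18) = 360)
M(u) = 360
(-3497 + 2928)/(M(-3) - 4323) = (-3497 + 2928)/(360 - 4323) = -569/(-3963) = -569*(-1/3963) = 569/3963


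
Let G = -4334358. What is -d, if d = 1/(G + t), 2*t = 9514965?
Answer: -2/846249 ≈ -2.3634e-6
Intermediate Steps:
t = 9514965/2 (t = (½)*9514965 = 9514965/2 ≈ 4.7575e+6)
d = 2/846249 (d = 1/(-4334358 + 9514965/2) = 1/(846249/2) = 2/846249 ≈ 2.3634e-6)
-d = -1*2/846249 = -2/846249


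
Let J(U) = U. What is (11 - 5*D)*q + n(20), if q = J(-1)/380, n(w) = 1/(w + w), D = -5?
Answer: -53/760 ≈ -0.069737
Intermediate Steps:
n(w) = 1/(2*w)
q = -1/380 ≈ -0.0026316
(11 - 5*D)*q + n(20) = (11 - 5*(-5))*(-1/380) + (1/2)/20 = (11 + 25)*(-1/380) + (1/2)*(1/20) = 36*(-1/380) + 1/40 = -9/95 + 1/40 = -53/760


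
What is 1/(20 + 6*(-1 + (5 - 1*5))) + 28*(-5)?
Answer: -1959/14 ≈ -139.93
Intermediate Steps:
1/(20 + 6*(-1 + (5 - 1*5))) + 28*(-5) = 1/(20 + 6*(-1 + (5 - 5))) - 140 = 1/(20 + 6*(-1 + 0)) - 140 = 1/(20 + 6*(-1)) - 140 = 1/(20 - 6) - 140 = 1/14 - 140 = -1959/14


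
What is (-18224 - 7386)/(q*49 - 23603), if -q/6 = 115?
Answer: 25610/57413 ≈ 0.44607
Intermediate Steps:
q = -690 (q = -6*115 = -690)
(-18224 - 7386)/(q*49 - 23603) = (-18224 - 7386)/(-690*49 - 23603) = -25610/(-33810 - 23603) = -25610/(-57413) = -25610*(-1/57413) = 25610/57413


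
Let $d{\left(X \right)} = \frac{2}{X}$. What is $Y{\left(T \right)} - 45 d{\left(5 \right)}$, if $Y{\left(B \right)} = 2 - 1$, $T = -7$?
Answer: $-17$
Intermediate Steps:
$Y{\left(B \right)} = 1$ ($Y{\left(B \right)} = 2 - 1 = 1$)
$Y{\left(T \right)} - 45 d{\left(5 \right)} = 1 - 45 \cdot \frac{2}{5} = 1 - 45 \cdot 2 \cdot \frac{1}{5} = 1 - 18 = -17$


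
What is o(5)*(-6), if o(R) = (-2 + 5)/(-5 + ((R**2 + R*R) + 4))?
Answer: -18/49 ≈ -0.36735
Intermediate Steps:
o(R) = 3/(-1 + 2*R**2) (o(R) = 3/(-5 + ((R**2 + R**2) + 4)) = 3/(-5 + (2*R**2 + 4)) = 3/(-5 + (4 + 2*R**2)) = 3/(-1 + 2*R**2))
o(5)*(-6) = (3/(-1 + 2*5**2))*(-6) = (3/(-1 + 2*25))*(-6) = (3/(-1 + 50))*(-6) = (3/49)*(-6) = -18/49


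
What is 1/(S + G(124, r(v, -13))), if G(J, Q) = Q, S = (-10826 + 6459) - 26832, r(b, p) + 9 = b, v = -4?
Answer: -1/31212 ≈ -3.2039e-5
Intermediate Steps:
r(b, p) = -9 + b
S = -31199 (S = -4367 - 26832 = -31199)
1/(S + G(124, r(v, -13))) = 1/(-31199 + (-9 - 4)) = 1/(-31199 - 13) = 1/(-31212) = -1/31212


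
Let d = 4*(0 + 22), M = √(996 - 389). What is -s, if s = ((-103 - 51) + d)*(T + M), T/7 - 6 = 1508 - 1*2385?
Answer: -402402 + 66*√607 ≈ -4.0078e+5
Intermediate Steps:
M = √607 ≈ 24.637
d = 88 (d = 4*22 = 88)
T = -6097 (T = 42 + 7*(1508 - 1*2385) = 42 + 7*(1508 - 2385) = 42 + 7*(-877) = 42 - 6139 = -6097)
s = 402402 - 66*√607 (s = ((-103 - 51) + 88)*(-6097 + √607) = (-154 + 88)*(-6097 + √607) = -66*(-6097 + √607) = 402402 - 66*√607 ≈ 4.0078e+5)
-s = -(402402 - 66*√607) = -402402 + 66*√607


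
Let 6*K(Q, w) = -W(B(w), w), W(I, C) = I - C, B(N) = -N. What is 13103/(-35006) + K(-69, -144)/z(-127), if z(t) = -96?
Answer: 2200/17503 ≈ 0.12569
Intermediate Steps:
K(Q, w) = w/3 (K(Q, w) = (-(-w - w))/6 = (-(-2)*w)/6 = (2*w)/6 = w/3)
13103/(-35006) + K(-69, -144)/z(-127) = 13103/(-35006) + ((⅓)*(-144))/(-96) = 13103*(-1/35006) - 48*(-1/96) = -13103/35006 + ½ = 2200/17503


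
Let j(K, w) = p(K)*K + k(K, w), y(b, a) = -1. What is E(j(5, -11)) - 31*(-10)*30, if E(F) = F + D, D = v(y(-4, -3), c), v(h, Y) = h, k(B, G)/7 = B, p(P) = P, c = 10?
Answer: 9359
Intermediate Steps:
k(B, G) = 7*B
D = -1
j(K, w) = K² + 7*K (j(K, w) = K*K + 7*K = K² + 7*K)
E(F) = -1 + F (E(F) = F - 1 = -1 + F)
E(j(5, -11)) - 31*(-10)*30 = (-1 + 5*(7 + 5)) - 31*(-10)*30 = (-1 + 5*12) - (-310)*30 = (-1 + 60) - 1*(-9300) = 59 + 9300 = 9359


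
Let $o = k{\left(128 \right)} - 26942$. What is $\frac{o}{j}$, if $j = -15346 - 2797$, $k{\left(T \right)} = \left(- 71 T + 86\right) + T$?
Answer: $\frac{35816}{18143} \approx 1.9741$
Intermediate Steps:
$k{\left(T \right)} = 86 - 70 T$ ($k{\left(T \right)} = \left(86 - 71 T\right) + T = 86 - 70 T$)
$j = -18143$ ($j = -15346 - 2797 = -18143$)
$o = -35816$ ($o = \left(86 - 8960\right) - 26942 = -8874 - 26942 = -35816$)
$\frac{o}{j} = - \frac{35816}{-18143} = \left(-35816\right) \left(- \frac{1}{18143}\right) = \frac{35816}{18143}$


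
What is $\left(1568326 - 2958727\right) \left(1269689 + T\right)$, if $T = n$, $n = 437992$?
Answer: $-2374361370081$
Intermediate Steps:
$T = 437992$
$\left(1568326 - 2958727\right) \left(1269689 + T\right) = \left(1568326 - 2958727\right) \left(1269689 + 437992\right) = \left(-1390401\right) 1707681 = -2374361370081$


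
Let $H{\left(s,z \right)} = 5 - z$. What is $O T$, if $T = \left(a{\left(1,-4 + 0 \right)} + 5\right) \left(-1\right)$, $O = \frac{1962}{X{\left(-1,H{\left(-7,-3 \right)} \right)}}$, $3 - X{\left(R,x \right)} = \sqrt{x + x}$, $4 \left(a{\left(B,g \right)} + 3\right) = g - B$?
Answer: $\frac{2943}{2} \approx 1471.5$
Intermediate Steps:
$a{\left(B,g \right)} = -3 - \frac{B}{4} + \frac{g}{4}$ ($a{\left(B,g \right)} = -3 + \frac{g - B}{4} = -3 - \left(- \frac{g}{4} + \frac{B}{4}\right) = -3 - \frac{B}{4} + \frac{g}{4}$)
$X{\left(R,x \right)} = 3 - \sqrt{2} \sqrt{x}$ ($X{\left(R,x \right)} = 3 - \sqrt{x + x} = 3 - \sqrt{2 x} = 3 - \sqrt{2} \sqrt{x}$)
$O = -1962$ ($O = \frac{1962}{3 - \sqrt{2} \sqrt{5 - -3}} = \frac{1962}{3 - \sqrt{2} \sqrt{5 + 3}} = \frac{1962}{3 - \sqrt{2} \sqrt{8}} = \frac{1962}{3 - \sqrt{2} \cdot 2 \sqrt{2}} = \frac{1962}{3 - 4} = \frac{1962}{-1} = 1962 \left(-1\right) = -1962$)
$T = - \frac{3}{4}$ ($T = \left(\left(-3 - \frac{1}{4} + \frac{-4 + 0}{4}\right) + 5\right) \left(-1\right) = \left(\left(-3 - \frac{1}{4} + \frac{1}{4} \left(-4\right)\right) + 5\right) \left(-1\right) = \left(\left(-3 - \frac{1}{4} - 1\right) + 5\right) \left(-1\right) = \left(- \frac{17}{4} + 5\right) \left(-1\right) = \frac{3}{4} \left(-1\right) = - \frac{3}{4} \approx -0.75$)
$O T = \left(-1962\right) \left(- \frac{3}{4}\right) = \frac{2943}{2}$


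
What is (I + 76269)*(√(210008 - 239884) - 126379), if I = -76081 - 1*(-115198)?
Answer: -14582367294 + 230772*I*√7469 ≈ -1.4582e+10 + 1.9944e+7*I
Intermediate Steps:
I = 39117 (I = -76081 + 115198 = 39117)
(I + 76269)*(√(210008 - 239884) - 126379) = (39117 + 76269)*(√(210008 - 239884) - 126379) = 115386*(√(-29876) - 126379) = 115386*(2*I*√7469 - 126379) = 115386*(-126379 + 2*I*√7469) = -14582367294 + 230772*I*√7469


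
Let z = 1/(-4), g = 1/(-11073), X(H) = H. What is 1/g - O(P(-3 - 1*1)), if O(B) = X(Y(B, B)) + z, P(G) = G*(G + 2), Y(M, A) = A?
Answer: -44323/4 ≈ -11081.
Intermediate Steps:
g = -1/11073 ≈ -9.0310e-5
z = -¼ ≈ -0.25000
P(G) = G*(2 + G)
O(B) = -¼ + B (O(B) = B - ¼ = -¼ + B)
1/g - O(P(-3 - 1*1)) = 1/(-1/11073) - (-¼ + (-3 - 1*1)*(2 + (-3 - 1*1))) = -11073 - (-¼ + (-3 - 1)*(2 + (-3 - 1))) = -11073 - (-¼ - 4*(2 - 4)) = -11073 - (-¼ - 4*(-2)) = -11073 - (-¼ + 8) = -11073 - 1*31/4 = -11073 - 31/4 = -44323/4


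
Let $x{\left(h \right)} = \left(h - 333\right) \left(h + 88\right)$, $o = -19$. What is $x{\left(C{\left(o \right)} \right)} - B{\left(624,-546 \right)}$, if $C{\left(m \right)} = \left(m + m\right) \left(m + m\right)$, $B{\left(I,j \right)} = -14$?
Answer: $1702066$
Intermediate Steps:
$C{\left(m \right)} = 4 m^{2}$ ($C{\left(m \right)} = 2 m 2 m = 4 m^{2}$)
$x{\left(h \right)} = \left(-333 + h\right) \left(88 + h\right)$
$x{\left(C{\left(o \right)} \right)} - B{\left(624,-546 \right)} = \left(-29304 + \left(4 \left(-19\right)^{2}\right)^{2} - 245 \cdot 4 \left(-19\right)^{2}\right) - -14 = \left(-29304 + \left(4 \cdot 361\right)^{2} - 245 \cdot 4 \cdot 361\right) + 14 = \left(-29304 + 1444^{2} - 353780\right) + 14 = \left(-29304 + 2085136 - 353780\right) + 14 = 1702052 + 14 = 1702066$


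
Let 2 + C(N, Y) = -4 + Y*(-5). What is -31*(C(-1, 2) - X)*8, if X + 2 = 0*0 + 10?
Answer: 5952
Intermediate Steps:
C(N, Y) = -6 - 5*Y (C(N, Y) = -2 + (-4 + Y*(-5)) = -2 + (-4 - 5*Y) = -6 - 5*Y)
X = 8 (X = -2 + (0*0 + 10) = -2 + (0 + 10) = -2 + 10 = 8)
-31*(C(-1, 2) - X)*8 = -31*((-6 - 5*2) - 1*8)*8 = -31*((-6 - 10) - 8)*8 = -31*(-16 - 8)*8 = -31*(-24)*8 = 744*8 = 5952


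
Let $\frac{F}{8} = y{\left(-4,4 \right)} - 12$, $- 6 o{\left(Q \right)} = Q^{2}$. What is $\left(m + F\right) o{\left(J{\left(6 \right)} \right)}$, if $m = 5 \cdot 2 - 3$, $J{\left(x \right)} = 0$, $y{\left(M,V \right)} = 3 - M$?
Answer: $0$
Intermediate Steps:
$o{\left(Q \right)} = - \frac{Q^{2}}{6}$
$m = 7$ ($m = 10 - 3 = 7$)
$F = -40$ ($F = 8 \left(\left(3 - -4\right) - 12\right) = 8 \left(\left(3 + 4\right) - 12\right) = 8 \left(7 - 12\right) = 8 \left(-5\right) = -40$)
$\left(m + F\right) o{\left(J{\left(6 \right)} \right)} = \left(7 - 40\right) \left(- \frac{0^{2}}{6}\right) = - 33 \left(\left(- \frac{1}{6}\right) 0\right) = \left(-33\right) 0 = 0$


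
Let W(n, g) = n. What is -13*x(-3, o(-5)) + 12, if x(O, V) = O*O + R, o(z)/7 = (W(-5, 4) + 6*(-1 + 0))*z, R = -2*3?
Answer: -27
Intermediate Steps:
R = -6
o(z) = -77*z (o(z) = 7*((-5 + 6*(-1 + 0))*z) = 7*((-5 + 6*(-1))*z) = 7*((-5 - 6)*z) = 7*(-11*z) = -77*z)
x(O, V) = -6 + O**2 (x(O, V) = O*O - 6 = O**2 - 6 = -6 + O**2)
-13*x(-3, o(-5)) + 12 = -13*(-6 + (-3)**2) + 12 = -13*(-6 + 9) + 12 = -13*3 + 12 = -39 + 12 = -27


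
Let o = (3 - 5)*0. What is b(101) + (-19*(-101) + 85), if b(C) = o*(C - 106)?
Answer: 2004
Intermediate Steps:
o = 0 (o = -2*0 = 0)
b(C) = 0 (b(C) = 0*(C - 106) = 0*(-106 + C) = 0)
b(101) + (-19*(-101) + 85) = 0 + (-19*(-101) + 85) = 0 + (1919 + 85) = 0 + 2004 = 2004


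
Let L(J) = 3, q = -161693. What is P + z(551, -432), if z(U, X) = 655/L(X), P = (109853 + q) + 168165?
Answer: 349630/3 ≈ 1.1654e+5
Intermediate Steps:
P = 116325 (P = (109853 - 161693) + 168165 = -51840 + 168165 = 116325)
z(U, X) = 655/3
P + z(551, -432) = 116325 + 655/3 = 349630/3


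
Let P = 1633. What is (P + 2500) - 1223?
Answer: 2910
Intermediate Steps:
(P + 2500) - 1223 = (1633 + 2500) - 1223 = 4133 - 1223 = 2910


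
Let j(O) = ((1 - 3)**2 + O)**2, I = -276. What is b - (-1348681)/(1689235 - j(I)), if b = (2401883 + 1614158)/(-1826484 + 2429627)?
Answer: 7300361745674/974227333893 ≈ 7.4935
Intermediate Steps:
j(O) = (4 + O)**2 (j(O) = ((-2)**2 + O)**2 = (4 + O)**2)
b = 4016041/603143 ≈ 6.6585
b - (-1348681)/(1689235 - j(I)) = 4016041/603143 - (-1348681)/(1689235 - (4 - 276)**2) = 4016041/603143 - (-1348681)/(1689235 - 1*(-272)**2) = 4016041/603143 - (-1348681)/(1689235 - 1*73984) = 4016041/603143 - (-1348681)/(1689235 - 73984) = 4016041/603143 - (-1348681)/1615251 = 4016041/603143 - 1*(-1348681/1615251) = 4016041/603143 + 1348681/1615251 = 7300361745674/974227333893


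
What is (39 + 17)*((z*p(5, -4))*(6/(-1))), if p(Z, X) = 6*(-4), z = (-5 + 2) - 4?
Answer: -56448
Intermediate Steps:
z = -7 (z = -3 - 4 = -7)
p(Z, X) = -24
(39 + 17)*((z*p(5, -4))*(6/(-1))) = (39 + 17)*((-7*(-24))*(6/(-1))) = 56*(168*(6*(-1))) = 56*(168*(-6)) = 56*(-1008) = -56448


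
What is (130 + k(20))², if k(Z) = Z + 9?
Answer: 25281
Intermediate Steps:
k(Z) = 9 + Z
(130 + k(20))² = (130 + (9 + 20))² = (130 + 29)² = 159² = 25281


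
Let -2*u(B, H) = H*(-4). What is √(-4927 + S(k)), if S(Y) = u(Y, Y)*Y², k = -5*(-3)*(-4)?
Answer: I*√436927 ≈ 661.0*I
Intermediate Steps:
u(B, H) = 2*H (u(B, H) = -H*(-4)/2 = -(-2)*H = 2*H)
k = -60 (k = 15*(-4) = -60)
S(Y) = 2*Y³ (S(Y) = (2*Y)*Y² = 2*Y³)
√(-4927 + S(k)) = √(-4927 + 2*(-60)³) = √(-4927 + 2*(-216000)) = √(-4927 - 432000) = √(-436927) = I*√436927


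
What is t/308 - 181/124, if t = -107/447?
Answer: -1558289/1066989 ≈ -1.4605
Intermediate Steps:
t = -107/447 (t = -107*1/447 = -107/447 ≈ -0.23937)
t/308 - 181/124 = -107/447/308 - 181/124 = -107/447*1/308 - 181*1/124 = -107/137676 - 181/124 = -1558289/1066989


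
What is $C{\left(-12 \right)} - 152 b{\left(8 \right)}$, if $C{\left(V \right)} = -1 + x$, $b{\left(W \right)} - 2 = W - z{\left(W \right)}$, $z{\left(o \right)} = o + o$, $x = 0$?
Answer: $911$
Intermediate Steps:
$z{\left(o \right)} = 2 o$
$b{\left(W \right)} = 2 - W$ ($b{\left(W \right)} = 2 + \left(W - 2 W\right) = 2 - W$)
$C{\left(V \right)} = -1$ ($C{\left(V \right)} = -1 + 0 = -1$)
$C{\left(-12 \right)} - 152 b{\left(8 \right)} = -1 - 152 \left(2 - 8\right) = -1 - -912 = -1 + 912 = 911$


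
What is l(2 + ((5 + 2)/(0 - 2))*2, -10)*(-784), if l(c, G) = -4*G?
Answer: -31360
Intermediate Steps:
l(2 + ((5 + 2)/(0 - 2))*2, -10)*(-784) = -4*(-10)*(-784) = 40*(-784) = -31360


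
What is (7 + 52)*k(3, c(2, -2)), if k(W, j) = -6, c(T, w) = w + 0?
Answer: -354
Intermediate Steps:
c(T, w) = w
(7 + 52)*k(3, c(2, -2)) = (7 + 52)*(-6) = 59*(-6) = -354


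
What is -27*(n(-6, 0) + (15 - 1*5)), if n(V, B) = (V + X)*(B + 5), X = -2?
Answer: 810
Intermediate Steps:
n(V, B) = (-2 + V)*(5 + B) (n(V, B) = (V - 2)*(B + 5) = (-2 + V)*(5 + B))
-27*(n(-6, 0) + (15 - 1*5)) = -27*((-10 - 2*0 + 5*(-6) + 0*(-6)) + (15 - 1*5)) = -27*((-10 + 0 - 30 + 0) + (15 - 5)) = -27*(-40 + 10) = -27*(-30) = 810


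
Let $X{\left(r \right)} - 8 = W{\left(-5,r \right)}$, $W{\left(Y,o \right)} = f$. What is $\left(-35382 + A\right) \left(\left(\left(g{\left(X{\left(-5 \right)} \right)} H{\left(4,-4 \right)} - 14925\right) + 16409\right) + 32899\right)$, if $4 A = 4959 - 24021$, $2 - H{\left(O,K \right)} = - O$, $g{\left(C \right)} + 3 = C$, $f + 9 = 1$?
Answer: $- \frac{2759337675}{2} \approx -1.3797 \cdot 10^{9}$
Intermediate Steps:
$f = -8$ ($f = -9 + 1 = -8$)
$W{\left(Y,o \right)} = -8$
$X{\left(r \right)} = 0$ ($X{\left(r \right)} = 8 - 8 = 0$)
$g{\left(C \right)} = -3 + C$
$H{\left(O,K \right)} = 2 + O$ ($H{\left(O,K \right)} = 2 - - O = 2 + O$)
$A = - \frac{9531}{2}$ ($A = \frac{4959 - 24021}{4} = \frac{1}{4} \left(-19062\right) = - \frac{9531}{2} \approx -4765.5$)
$\left(-35382 + A\right) \left(\left(\left(g{\left(X{\left(-5 \right)} \right)} H{\left(4,-4 \right)} - 14925\right) + 16409\right) + 32899\right) = \left(-35382 - \frac{9531}{2}\right) \left(\left(\left(\left(-3 + 0\right) \left(2 + 4\right) - 14925\right) + 16409\right) + 32899\right) = - \frac{80295 \left(\left(\left(\left(-3\right) 6 - 14925\right) + 16409\right) + 32899\right)}{2} = - \frac{80295 \left(\left(\left(-18 - 14925\right) + 16409\right) + 32899\right)}{2} = - \frac{80295 \left(\left(-14943 + 16409\right) + 32899\right)}{2} = - \frac{80295 \left(1466 + 32899\right)}{2} = \left(- \frac{80295}{2}\right) 34365 = - \frac{2759337675}{2}$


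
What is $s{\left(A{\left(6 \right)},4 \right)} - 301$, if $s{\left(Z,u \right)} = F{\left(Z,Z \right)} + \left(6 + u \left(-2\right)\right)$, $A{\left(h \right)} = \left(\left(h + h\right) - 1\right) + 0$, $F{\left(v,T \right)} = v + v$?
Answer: $-281$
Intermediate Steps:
$F{\left(v,T \right)} = 2 v$
$A{\left(h \right)} = -1 + 2 h$ ($A{\left(h \right)} = \left(2 h - 1\right) + 0 = \left(-1 + 2 h\right) + 0 = -1 + 2 h$)
$s{\left(Z,u \right)} = 6 - 2 u + 2 Z$ ($s{\left(Z,u \right)} = 2 Z + \left(6 + u \left(-2\right)\right) = 2 Z - \left(-6 + 2 u\right) = 6 - 2 u + 2 Z$)
$s{\left(A{\left(6 \right)},4 \right)} - 301 = \left(6 - 8 + 2 \left(-1 + 2 \cdot 6\right)\right) - 301 = \left(6 - 8 + 2 \left(-1 + 12\right)\right) - 301 = \left(6 - 8 + 2 \cdot 11\right) - 301 = \left(6 - 8 + 22\right) - 301 = 20 - 301 = -281$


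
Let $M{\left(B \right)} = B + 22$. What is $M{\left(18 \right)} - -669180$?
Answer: $669220$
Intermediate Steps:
$M{\left(B \right)} = 22 + B$
$M{\left(18 \right)} - -669180 = \left(22 + 18\right) - -669180 = 40 + 669180 = 669220$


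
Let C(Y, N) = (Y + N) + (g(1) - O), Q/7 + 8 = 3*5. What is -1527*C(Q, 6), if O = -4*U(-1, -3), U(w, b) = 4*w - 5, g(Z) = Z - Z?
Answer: -29013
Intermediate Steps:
g(Z) = 0
Q = 49 (Q = -56 + 7*(3*5) = -56 + 7*15 = -56 + 105 = 49)
U(w, b) = -5 + 4*w
O = 36 (O = -4*(-5 + 4*(-1)) = -4*(-5 - 4) = -4*(-9) = 36)
C(Y, N) = -36 + N + Y (C(Y, N) = (Y + N) + (0 - 1*36) = (N + Y) + (0 - 36) = (N + Y) - 36 = -36 + N + Y)
-1527*C(Q, 6) = -1527*(-36 + 6 + 49) = -1527*19 = -29013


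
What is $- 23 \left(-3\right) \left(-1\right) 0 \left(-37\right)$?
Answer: $0$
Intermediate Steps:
$- 23 \left(-3\right) \left(-1\right) 0 \left(-37\right) = - 23 \cdot 3 \cdot 0 \left(-37\right) = \left(-23\right) 0 \left(-37\right) = 0 \left(-37\right) = 0$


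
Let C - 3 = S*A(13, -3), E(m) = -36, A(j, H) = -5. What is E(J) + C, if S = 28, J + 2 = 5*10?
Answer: -173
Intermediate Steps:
J = 48 (J = -2 + 5*10 = -2 + 50 = 48)
C = -137 (C = 3 + 28*(-5) = 3 - 140 = -137)
E(J) + C = -36 - 137 = -173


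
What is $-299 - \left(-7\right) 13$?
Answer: $-208$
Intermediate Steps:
$-299 - \left(-7\right) 13 = -299 - -91 = -299 + 91 = -208$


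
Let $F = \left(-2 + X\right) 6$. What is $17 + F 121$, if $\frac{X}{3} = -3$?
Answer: $-7969$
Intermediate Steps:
$X = -9$ ($X = 3 \left(-3\right) = -9$)
$F = -66$ ($F = \left(-2 - 9\right) 6 = \left(-11\right) 6 = -66$)
$17 + F 121 = 17 - 7986 = -7969$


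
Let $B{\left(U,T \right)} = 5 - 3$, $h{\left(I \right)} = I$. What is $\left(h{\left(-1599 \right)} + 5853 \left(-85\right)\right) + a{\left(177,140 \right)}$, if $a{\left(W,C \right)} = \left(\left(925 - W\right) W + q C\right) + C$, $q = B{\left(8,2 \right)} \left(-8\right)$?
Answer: $-368808$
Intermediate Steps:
$B{\left(U,T \right)} = 2$ ($B{\left(U,T \right)} = 5 - 3 = 2$)
$q = -16$ ($q = 2 \left(-8\right) = -16$)
$a{\left(W,C \right)} = - 15 C + W \left(925 - W\right)$ ($a{\left(W,C \right)} = \left(\left(925 - W\right) W - 16 C\right) + C = \left(W \left(925 - W\right) - 16 C\right) + C = \left(- 16 C + W \left(925 - W\right)\right) + C = - 15 C + W \left(925 - W\right)$)
$\left(h{\left(-1599 \right)} + 5853 \left(-85\right)\right) + a{\left(177,140 \right)} = \left(-1599 + 5853 \left(-85\right)\right) - -130296 = \left(-1599 - 497505\right) - -130296 = -499104 - -130296 = -499104 + 130296 = -368808$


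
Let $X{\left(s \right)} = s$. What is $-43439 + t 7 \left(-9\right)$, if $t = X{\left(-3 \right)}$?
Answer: $-43250$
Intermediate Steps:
$t = -3$
$-43439 + t 7 \left(-9\right) = -43439 + \left(-3\right) 7 \left(-9\right) = -43439 - -189 = -43439 + 189 = -43250$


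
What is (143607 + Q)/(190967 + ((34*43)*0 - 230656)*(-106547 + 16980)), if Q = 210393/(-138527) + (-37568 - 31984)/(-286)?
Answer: 2849550233880/409248659236318759 ≈ 6.9629e-6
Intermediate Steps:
Q = 4787328753/19809361 (Q = 210393*(-1/138527) - 69552*(-1/286) = -210393/138527 + 34776/143 = 4787328753/19809361 ≈ 241.67)
(143607 + Q)/(190967 + ((34*43)*0 - 230656)*(-106547 + 16980)) = (143607 + 4787328753/19809361)/(190967 + ((34*43)*0 - 230656)*(-106547 + 16980)) = 2849550233880/(19809361*(190967 + (1462*0 - 230656)*(-89567))) = 2849550233880/(19809361*(190967 + (0 - 230656)*(-89567))) = 2849550233880/(19809361*(190967 - 230656*(-89567))) = 2849550233880/(19809361*(190967 + 20659165952)) = (2849550233880/19809361)/20659356919 = (2849550233880/19809361)*(1/20659356919) = 2849550233880/409248659236318759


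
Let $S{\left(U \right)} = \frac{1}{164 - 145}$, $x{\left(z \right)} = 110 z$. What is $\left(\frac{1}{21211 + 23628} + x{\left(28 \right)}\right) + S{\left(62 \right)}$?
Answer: $\frac{2624023138}{851941} \approx 3080.1$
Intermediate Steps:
$S{\left(U \right)} = \frac{1}{19}$
$\left(\frac{1}{21211 + 23628} + x{\left(28 \right)}\right) + S{\left(62 \right)} = \left(\frac{1}{21211 + 23628} + 110 \cdot 28\right) + \frac{1}{19} = \left(\frac{1}{44839} + 3080\right) + \frac{1}{19} = \frac{138104121}{44839} + \frac{1}{19} = \frac{2624023138}{851941}$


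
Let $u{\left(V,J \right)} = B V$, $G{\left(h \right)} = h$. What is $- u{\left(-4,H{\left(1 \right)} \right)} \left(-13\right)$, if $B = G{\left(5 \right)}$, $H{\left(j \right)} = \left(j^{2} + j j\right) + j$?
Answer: $-260$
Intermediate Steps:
$H{\left(j \right)} = j + 2 j^{2}$ ($H{\left(j \right)} = \left(j^{2} + j^{2}\right) + j = 2 j^{2} + j = j + 2 j^{2}$)
$B = 5$
$u{\left(V,J \right)} = 5 V$
$- u{\left(-4,H{\left(1 \right)} \right)} \left(-13\right) = - 5 \left(-4\right) \left(-13\right) = \left(-1\right) \left(-20\right) \left(-13\right) = 20 \left(-13\right) = -260$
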